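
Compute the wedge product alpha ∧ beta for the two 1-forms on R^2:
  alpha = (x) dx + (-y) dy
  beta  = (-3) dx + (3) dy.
alpha ∧ beta = (3*x - 3*y) dx ∧ dy

Distribute the wedge, using dx_i ∧ dx_j = -dx_j ∧ dx_i and dx_i ∧ dx_i = 0. For each pair (i, j) with i < j, the coefficient of dx_i ∧ dx_j in alpha ∧ beta is (alpha_i * beta_j - alpha_j * beta_i). Collecting: alpha ∧ beta = (3*x - 3*y) dx ∧ dy.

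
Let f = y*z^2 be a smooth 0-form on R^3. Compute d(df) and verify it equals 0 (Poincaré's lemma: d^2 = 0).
d(df) = 0

Step 1: df = sum_i (∂f/∂x_i) dx_i = (0) dx + (z^2) dy + (2*y*z) dz.
Step 2: Apply d again. Using the 1-form formula, the coefficient of dx ∧ dy in d(df) is ∂^2 f/∂x ∂y - ∂^2 f/∂y ∂x = (0) - (0) = 0 (equality of mixed partials for smooth f).
Similarly for dx ∧ dz and dy ∧ dz — all coefficients vanish. So d(df) = 0.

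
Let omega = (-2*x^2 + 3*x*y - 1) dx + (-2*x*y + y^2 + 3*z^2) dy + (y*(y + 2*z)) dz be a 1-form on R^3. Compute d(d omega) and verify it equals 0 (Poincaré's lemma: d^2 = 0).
d(d omega) = 0

Step 1: d omega = sum_{i<j} (∂f_j/∂x_i - ∂f_i/∂x_j) dx_i ∧ dx_j:
  coeff of dx ∧ dy: -3*x - 2*y
  coeff of dx ∧ dz: 0
  coeff of dy ∧ dz: 2*y - 4*z
Step 2: Apply d again to each 2-form coefficient. The only possible 3-form in R^3 is dx ∧ dy ∧ dz, with coefficient
  ∂(coeff of dy∧dz)/∂x - ∂(coeff of dx∧dz)/∂y + ∂(coeff of dx∧dy)/∂z
  = ∂/∂x (2*y - 4*z) - ∂/∂y (0) + ∂/∂z (-3*x - 2*y).
Each of these terms simplifies to sums of mixed partials that cancel in pairs. The result is 0 (by equality of mixed partials for smooth functions — Schwarz / Clairaut).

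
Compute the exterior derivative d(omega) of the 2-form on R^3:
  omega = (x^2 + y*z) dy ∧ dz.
d(omega) = (2*x) dx ∧ dy ∧ dz

For a 2-form omega = sum_{i<j} g_{ij} dx_i ∧ dx_j, the exterior derivative is
  d(omega) = sum_{i<j} d(g_{ij}) ∧ dx_i ∧ dx_j = sum_{i<j, k} (∂g_{ij}/∂x_k) dx_k ∧ dx_i ∧ dx_j.
Expand each term, using dx_k ∧ dx_i ∧ dx_j = sgn(permutation) dx_{(a)} ∧ dx_{(b)} ∧ dx_{(c)} with (a < b < c) sorted:
  d(x^2 + y*z) includes (∂/∂x)(x^2 + y*z) dx = (2*x) dx, which multiplied by dy ∧ dz gives (2*x) dx ∧ dy ∧ dz
Collecting like 3-forms: d(omega) = (2*x) dx ∧ dy ∧ dz.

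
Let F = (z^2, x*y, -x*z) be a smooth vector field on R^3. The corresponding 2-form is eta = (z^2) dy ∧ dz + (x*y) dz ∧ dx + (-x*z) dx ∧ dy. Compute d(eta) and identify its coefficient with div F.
d(eta) = (0) dx ∧ dy ∧ dz; div F = 0

For a 2-form in R^3 of the form above, applying d gives a 3-form with coefficient ∂P/∂x + ∂Q/∂y + ∂R/∂z:
  ∂P/∂x = 0
  ∂Q/∂y = x
  ∂R/∂z = -x
Sum = 0, which is exactly div F.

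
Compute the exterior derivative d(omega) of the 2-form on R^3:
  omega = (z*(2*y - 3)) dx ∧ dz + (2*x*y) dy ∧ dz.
d(omega) = (2*y - 2*z) dx ∧ dy ∧ dz

For a 2-form omega = sum_{i<j} g_{ij} dx_i ∧ dx_j, the exterior derivative is
  d(omega) = sum_{i<j} d(g_{ij}) ∧ dx_i ∧ dx_j = sum_{i<j, k} (∂g_{ij}/∂x_k) dx_k ∧ dx_i ∧ dx_j.
Expand each term, using dx_k ∧ dx_i ∧ dx_j = sgn(permutation) dx_{(a)} ∧ dx_{(b)} ∧ dx_{(c)} with (a < b < c) sorted:
  d(z*(2*y - 3)) includes (∂/∂y)(z*(2*y - 3)) dy = (2*z) dy, which multiplied by dx ∧ dz gives (-2*z) dx ∧ dy ∧ dz
  d(2*x*y) includes (∂/∂x)(2*x*y) dx = (2*y) dx, which multiplied by dy ∧ dz gives (2*y) dx ∧ dy ∧ dz
Collecting like 3-forms: d(omega) = (2*y - 2*z) dx ∧ dy ∧ dz.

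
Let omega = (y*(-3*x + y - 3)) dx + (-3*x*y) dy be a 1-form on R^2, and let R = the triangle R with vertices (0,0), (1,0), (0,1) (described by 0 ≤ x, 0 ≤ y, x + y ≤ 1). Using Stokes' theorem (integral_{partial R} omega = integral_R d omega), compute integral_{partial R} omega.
integral_(partial R) omega = 7/6

Stokes: integral_partial_R omega = integral_R d omega with d omega = (∂Q/∂x - ∂P/∂y) dx ∧ dy.
  ∂Q/∂x = -3*y
  ∂P/∂y = -3*x + 2*y - 3
  integrand = ∂Q/∂x - ∂P/∂y = 3*x - 5*y + 3.
Integrating over R: integral_0^1 integral_0^{1-x} (3*x - 5*y + 3) dy dx = 7/6.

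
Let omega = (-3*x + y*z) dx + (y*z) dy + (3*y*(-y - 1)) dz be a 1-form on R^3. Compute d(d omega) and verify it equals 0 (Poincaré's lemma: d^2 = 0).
d(d omega) = 0

Step 1: d omega = sum_{i<j} (∂f_j/∂x_i - ∂f_i/∂x_j) dx_i ∧ dx_j:
  coeff of dx ∧ dy: -z
  coeff of dx ∧ dz: -y
  coeff of dy ∧ dz: -7*y - 3
Step 2: Apply d again to each 2-form coefficient. The only possible 3-form in R^3 is dx ∧ dy ∧ dz, with coefficient
  ∂(coeff of dy∧dz)/∂x - ∂(coeff of dx∧dz)/∂y + ∂(coeff of dx∧dy)/∂z
  = ∂/∂x (-7*y - 3) - ∂/∂y (-y) + ∂/∂z (-z).
Each of these terms simplifies to sums of mixed partials that cancel in pairs. The result is 0 (by equality of mixed partials for smooth functions — Schwarz / Clairaut).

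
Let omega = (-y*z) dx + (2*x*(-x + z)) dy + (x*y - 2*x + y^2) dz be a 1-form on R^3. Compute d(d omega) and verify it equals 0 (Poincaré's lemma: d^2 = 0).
d(d omega) = 0

Step 1: d omega = sum_{i<j} (∂f_j/∂x_i - ∂f_i/∂x_j) dx_i ∧ dx_j:
  coeff of dx ∧ dy: -4*x + 3*z
  coeff of dx ∧ dz: 2*y - 2
  coeff of dy ∧ dz: -x + 2*y
Step 2: Apply d again to each 2-form coefficient. The only possible 3-form in R^3 is dx ∧ dy ∧ dz, with coefficient
  ∂(coeff of dy∧dz)/∂x - ∂(coeff of dx∧dz)/∂y + ∂(coeff of dx∧dy)/∂z
  = ∂/∂x (-x + 2*y) - ∂/∂y (2*y - 2) + ∂/∂z (-4*x + 3*z).
Each of these terms simplifies to sums of mixed partials that cancel in pairs. The result is 0 (by equality of mixed partials for smooth functions — Schwarz / Clairaut).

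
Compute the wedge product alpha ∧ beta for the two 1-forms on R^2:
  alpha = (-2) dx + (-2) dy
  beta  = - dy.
alpha ∧ beta = (2) dx ∧ dy

Distribute the wedge, using dx_i ∧ dx_j = -dx_j ∧ dx_i and dx_i ∧ dx_i = 0. For each pair (i, j) with i < j, the coefficient of dx_i ∧ dx_j in alpha ∧ beta is (alpha_i * beta_j - alpha_j * beta_i). Collecting: alpha ∧ beta = (2) dx ∧ dy.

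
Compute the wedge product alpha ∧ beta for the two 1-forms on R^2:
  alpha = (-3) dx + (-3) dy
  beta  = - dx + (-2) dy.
alpha ∧ beta = (3) dx ∧ dy

Distribute the wedge, using dx_i ∧ dx_j = -dx_j ∧ dx_i and dx_i ∧ dx_i = 0. For each pair (i, j) with i < j, the coefficient of dx_i ∧ dx_j in alpha ∧ beta is (alpha_i * beta_j - alpha_j * beta_i). Collecting: alpha ∧ beta = (3) dx ∧ dy.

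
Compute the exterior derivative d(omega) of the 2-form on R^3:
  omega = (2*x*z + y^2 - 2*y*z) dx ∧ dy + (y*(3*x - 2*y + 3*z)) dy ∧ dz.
d(omega) = (2*x + y) dx ∧ dy ∧ dz

For a 2-form omega = sum_{i<j} g_{ij} dx_i ∧ dx_j, the exterior derivative is
  d(omega) = sum_{i<j} d(g_{ij}) ∧ dx_i ∧ dx_j = sum_{i<j, k} (∂g_{ij}/∂x_k) dx_k ∧ dx_i ∧ dx_j.
Expand each term, using dx_k ∧ dx_i ∧ dx_j = sgn(permutation) dx_{(a)} ∧ dx_{(b)} ∧ dx_{(c)} with (a < b < c) sorted:
  d(2*x*z + y^2 - 2*y*z) includes (∂/∂z)(2*x*z + y^2 - 2*y*z) dz = (2*x - 2*y) dz, which multiplied by dx ∧ dy gives (2*x - 2*y) dx ∧ dy ∧ dz
  d(y*(3*x - 2*y + 3*z)) includes (∂/∂x)(y*(3*x - 2*y + 3*z)) dx = (3*y) dx, which multiplied by dy ∧ dz gives (3*y) dx ∧ dy ∧ dz
Collecting like 3-forms: d(omega) = (2*x + y) dx ∧ dy ∧ dz.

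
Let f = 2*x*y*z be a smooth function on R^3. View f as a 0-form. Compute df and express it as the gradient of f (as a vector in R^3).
df = (2*y*z) dx + (2*x*z) dy + (2*x*y) dz; grad f = (2*y*z, 2*x*z, 2*x*y)

For a 0-form f, d f = (∂f/∂x) dx + (∂f/∂y) dy + (∂f/∂z) dz. The components of the vector representation are exactly the entries of grad f in Cartesian coordinates:
  ∂f/∂x = 2*y*z
  ∂f/∂y = 2*x*z
  ∂f/∂z = 2*x*y.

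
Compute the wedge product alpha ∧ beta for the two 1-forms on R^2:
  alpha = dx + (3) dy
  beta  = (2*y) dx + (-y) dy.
alpha ∧ beta = (-7*y) dx ∧ dy

Distribute the wedge, using dx_i ∧ dx_j = -dx_j ∧ dx_i and dx_i ∧ dx_i = 0. For each pair (i, j) with i < j, the coefficient of dx_i ∧ dx_j in alpha ∧ beta is (alpha_i * beta_j - alpha_j * beta_i). Collecting: alpha ∧ beta = (-7*y) dx ∧ dy.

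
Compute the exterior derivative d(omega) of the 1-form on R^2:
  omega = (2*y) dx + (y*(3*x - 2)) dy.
d(omega) = (3*y - 2) dx ∧ dy

For a 1-form omega = sum_i f_i dx_i, the exterior derivative is
  d(omega) = sum_{i < j} (∂f_j/∂x_i - ∂f_i/∂x_j) dx_i ∧ dx_j.
  coefficient of dx ∧ dy: ∂f_2/∂x - ∂f_1/∂y = ∂(y*(3*x - 2))/∂x - ∂(2*y)/∂y = 3*y - 2
Assembling: d(omega) = (3*y - 2) dx ∧ dy.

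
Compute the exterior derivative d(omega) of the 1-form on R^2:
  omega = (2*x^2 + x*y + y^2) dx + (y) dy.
d(omega) = (-x - 2*y) dx ∧ dy

For a 1-form omega = sum_i f_i dx_i, the exterior derivative is
  d(omega) = sum_{i < j} (∂f_j/∂x_i - ∂f_i/∂x_j) dx_i ∧ dx_j.
  coefficient of dx ∧ dy: ∂f_2/∂x - ∂f_1/∂y = ∂(y)/∂x - ∂(2*x^2 + x*y + y^2)/∂y = -x - 2*y
Assembling: d(omega) = (-x - 2*y) dx ∧ dy.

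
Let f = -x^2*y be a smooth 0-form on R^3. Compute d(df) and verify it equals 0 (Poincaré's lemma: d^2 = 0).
d(df) = 0

Step 1: df = sum_i (∂f/∂x_i) dx_i = (-2*x*y) dx + (-x^2) dy + (0) dz.
Step 2: Apply d again. Using the 1-form formula, the coefficient of dx ∧ dy in d(df) is ∂^2 f/∂x ∂y - ∂^2 f/∂y ∂x = (-2*x) - (-2*x) = 0 (equality of mixed partials for smooth f).
Similarly for dx ∧ dz and dy ∧ dz — all coefficients vanish. So d(df) = 0.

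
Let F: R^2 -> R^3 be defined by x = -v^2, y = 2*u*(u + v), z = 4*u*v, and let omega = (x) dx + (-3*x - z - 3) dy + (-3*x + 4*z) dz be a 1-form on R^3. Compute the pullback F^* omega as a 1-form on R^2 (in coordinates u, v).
F^* omega = (-16*u^2*v + 68*u*v^2 - 12*u + 18*v^3 - 6*v) du + (56*u^2*v + 18*u*v^2 - 6*u + 2*v^3) dv

Using F^*(f dg) = (f ∘ F) d(g ∘ F), substitute each coordinate x_i by F_i(u, v) in f_i, and replace dx_i by d F_i = (∂F_i/∂u) du + (∂F_i/∂v) dv.
  For the x component: f_1(F) = -v^2; d F_1 = (0) du + (-2*v) dv
  For the y component: f_2(F) = -4*u*v + 3*v^2 - 3; d F_2 = (4*u + 2*v) du + (2*u) dv
  For the z component: f_3(F) = v*(16*u + 3*v); d F_3 = (4*v) du + (4*u) dv
Combining and collecting du, dv coefficients:
  coeff of du: -16*u^2*v + 68*u*v^2 - 12*u + 18*v^3 - 6*v
  coeff of dv: 56*u^2*v + 18*u*v^2 - 6*u + 2*v^3
F^* omega = (-16*u^2*v + 68*u*v^2 - 12*u + 18*v^3 - 6*v) du + (56*u^2*v + 18*u*v^2 - 6*u + 2*v^3) dv.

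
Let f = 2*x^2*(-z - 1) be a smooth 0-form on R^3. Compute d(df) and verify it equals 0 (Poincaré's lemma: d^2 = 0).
d(df) = 0

Step 1: df = sum_i (∂f/∂x_i) dx_i = (4*x*(-z - 1)) dx + (0) dy + (-2*x^2) dz.
Step 2: Apply d again. Using the 1-form formula, the coefficient of dx ∧ dy in d(df) is ∂^2 f/∂x ∂y - ∂^2 f/∂y ∂x = (0) - (0) = 0 (equality of mixed partials for smooth f).
Similarly for dx ∧ dz and dy ∧ dz — all coefficients vanish. So d(df) = 0.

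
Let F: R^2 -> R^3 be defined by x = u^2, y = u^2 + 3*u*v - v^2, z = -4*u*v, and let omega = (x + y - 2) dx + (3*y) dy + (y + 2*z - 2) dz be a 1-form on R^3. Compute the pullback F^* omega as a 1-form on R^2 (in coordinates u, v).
F^* omega = (10*u^3 + 29*u^2*v + 39*u*v^2 - 4*u - 5*v^3 + 8*v) du + (5*u^3 + 41*u^2*v - 23*u*v^2 + 8*u + 6*v^3) dv

Using F^*(f dg) = (f ∘ F) d(g ∘ F), substitute each coordinate x_i by F_i(u, v) in f_i, and replace dx_i by d F_i = (∂F_i/∂u) du + (∂F_i/∂v) dv.
  For the x component: f_1(F) = 2*u^2 + 3*u*v - v^2 - 2; d F_1 = (2*u) du + (0) dv
  For the y component: f_2(F) = 3*u^2 + 9*u*v - 3*v^2; d F_2 = (2*u + 3*v) du + (3*u - 2*v) dv
  For the z component: f_3(F) = u^2 - 5*u*v - v^2 - 2; d F_3 = (-4*v) du + (-4*u) dv
Combining and collecting du, dv coefficients:
  coeff of du: 10*u^3 + 29*u^2*v + 39*u*v^2 - 4*u - 5*v^3 + 8*v
  coeff of dv: 5*u^3 + 41*u^2*v - 23*u*v^2 + 8*u + 6*v^3
F^* omega = (10*u^3 + 29*u^2*v + 39*u*v^2 - 4*u - 5*v^3 + 8*v) du + (5*u^3 + 41*u^2*v - 23*u*v^2 + 8*u + 6*v^3) dv.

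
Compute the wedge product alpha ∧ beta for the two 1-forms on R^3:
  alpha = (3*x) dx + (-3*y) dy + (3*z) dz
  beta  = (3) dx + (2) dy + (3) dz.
alpha ∧ beta = (6*x + 9*y) dx ∧ dy + (9*x - 9*z) dx ∧ dz + (-9*y - 6*z) dy ∧ dz

Distribute the wedge, using dx_i ∧ dx_j = -dx_j ∧ dx_i and dx_i ∧ dx_i = 0. For each pair (i, j) with i < j, the coefficient of dx_i ∧ dx_j in alpha ∧ beta is (alpha_i * beta_j - alpha_j * beta_i). Collecting: alpha ∧ beta = (6*x + 9*y) dx ∧ dy + (9*x - 9*z) dx ∧ dz + (-9*y - 6*z) dy ∧ dz.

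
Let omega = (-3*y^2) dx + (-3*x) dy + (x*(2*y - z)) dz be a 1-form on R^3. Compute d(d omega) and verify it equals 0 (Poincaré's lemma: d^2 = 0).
d(d omega) = 0

Step 1: d omega = sum_{i<j} (∂f_j/∂x_i - ∂f_i/∂x_j) dx_i ∧ dx_j:
  coeff of dx ∧ dy: 6*y - 3
  coeff of dx ∧ dz: 2*y - z
  coeff of dy ∧ dz: 2*x
Step 2: Apply d again to each 2-form coefficient. The only possible 3-form in R^3 is dx ∧ dy ∧ dz, with coefficient
  ∂(coeff of dy∧dz)/∂x - ∂(coeff of dx∧dz)/∂y + ∂(coeff of dx∧dy)/∂z
  = ∂/∂x (2*x) - ∂/∂y (2*y - z) + ∂/∂z (6*y - 3).
Each of these terms simplifies to sums of mixed partials that cancel in pairs. The result is 0 (by equality of mixed partials for smooth functions — Schwarz / Clairaut).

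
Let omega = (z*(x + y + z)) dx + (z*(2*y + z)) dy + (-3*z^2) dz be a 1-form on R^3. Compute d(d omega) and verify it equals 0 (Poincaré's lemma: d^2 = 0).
d(d omega) = 0

Step 1: d omega = sum_{i<j} (∂f_j/∂x_i - ∂f_i/∂x_j) dx_i ∧ dx_j:
  coeff of dx ∧ dy: -z
  coeff of dx ∧ dz: -x - y - 2*z
  coeff of dy ∧ dz: -2*y - 2*z
Step 2: Apply d again to each 2-form coefficient. The only possible 3-form in R^3 is dx ∧ dy ∧ dz, with coefficient
  ∂(coeff of dy∧dz)/∂x - ∂(coeff of dx∧dz)/∂y + ∂(coeff of dx∧dy)/∂z
  = ∂/∂x (-2*y - 2*z) - ∂/∂y (-x - y - 2*z) + ∂/∂z (-z).
Each of these terms simplifies to sums of mixed partials that cancel in pairs. The result is 0 (by equality of mixed partials for smooth functions — Schwarz / Clairaut).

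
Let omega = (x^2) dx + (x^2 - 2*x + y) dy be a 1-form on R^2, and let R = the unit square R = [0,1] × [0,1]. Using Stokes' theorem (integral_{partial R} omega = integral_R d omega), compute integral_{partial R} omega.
integral_(partial R) omega = -1

Stokes: integral_partial_R omega = integral_R d omega with d omega = (∂Q/∂x - ∂P/∂y) dx ∧ dy.
  ∂Q/∂x = 2*x - 2
  ∂P/∂y = 0
  integrand = ∂Q/∂x - ∂P/∂y = 2*x - 2.
Integrating over R: integral_0^1 integral_0^1 (2*x - 2) dx dy = -1.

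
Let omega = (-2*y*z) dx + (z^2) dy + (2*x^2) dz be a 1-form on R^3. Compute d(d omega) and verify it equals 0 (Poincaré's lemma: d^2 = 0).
d(d omega) = 0

Step 1: d omega = sum_{i<j} (∂f_j/∂x_i - ∂f_i/∂x_j) dx_i ∧ dx_j:
  coeff of dx ∧ dy: 2*z
  coeff of dx ∧ dz: 4*x + 2*y
  coeff of dy ∧ dz: -2*z
Step 2: Apply d again to each 2-form coefficient. The only possible 3-form in R^3 is dx ∧ dy ∧ dz, with coefficient
  ∂(coeff of dy∧dz)/∂x - ∂(coeff of dx∧dz)/∂y + ∂(coeff of dx∧dy)/∂z
  = ∂/∂x (-2*z) - ∂/∂y (4*x + 2*y) + ∂/∂z (2*z).
Each of these terms simplifies to sums of mixed partials that cancel in pairs. The result is 0 (by equality of mixed partials for smooth functions — Schwarz / Clairaut).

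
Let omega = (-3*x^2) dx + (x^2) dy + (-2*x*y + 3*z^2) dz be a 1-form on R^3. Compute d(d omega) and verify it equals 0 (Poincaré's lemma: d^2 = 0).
d(d omega) = 0

Step 1: d omega = sum_{i<j} (∂f_j/∂x_i - ∂f_i/∂x_j) dx_i ∧ dx_j:
  coeff of dx ∧ dy: 2*x
  coeff of dx ∧ dz: -2*y
  coeff of dy ∧ dz: -2*x
Step 2: Apply d again to each 2-form coefficient. The only possible 3-form in R^3 is dx ∧ dy ∧ dz, with coefficient
  ∂(coeff of dy∧dz)/∂x - ∂(coeff of dx∧dz)/∂y + ∂(coeff of dx∧dy)/∂z
  = ∂/∂x (-2*x) - ∂/∂y (-2*y) + ∂/∂z (2*x).
Each of these terms simplifies to sums of mixed partials that cancel in pairs. The result is 0 (by equality of mixed partials for smooth functions — Schwarz / Clairaut).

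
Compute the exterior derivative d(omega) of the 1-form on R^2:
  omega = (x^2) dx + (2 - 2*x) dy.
d(omega) = (-2) dx ∧ dy

For a 1-form omega = sum_i f_i dx_i, the exterior derivative is
  d(omega) = sum_{i < j} (∂f_j/∂x_i - ∂f_i/∂x_j) dx_i ∧ dx_j.
  coefficient of dx ∧ dy: ∂f_2/∂x - ∂f_1/∂y = ∂(2 - 2*x)/∂x - ∂(x^2)/∂y = -2
Assembling: d(omega) = (-2) dx ∧ dy.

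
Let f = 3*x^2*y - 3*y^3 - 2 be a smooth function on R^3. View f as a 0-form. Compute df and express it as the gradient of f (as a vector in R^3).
df = (6*x*y) dx + (3*x^2 - 9*y^2) dy + (0) dz; grad f = (6*x*y, 3*x^2 - 9*y^2, 0)

For a 0-form f, d f = (∂f/∂x) dx + (∂f/∂y) dy + (∂f/∂z) dz. The components of the vector representation are exactly the entries of grad f in Cartesian coordinates:
  ∂f/∂x = 6*x*y
  ∂f/∂y = 3*x^2 - 9*y^2
  ∂f/∂z = 0.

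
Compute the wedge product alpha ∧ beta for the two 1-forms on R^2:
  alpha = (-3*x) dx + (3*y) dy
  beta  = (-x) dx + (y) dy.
alpha ∧ beta = 0

Distribute the wedge, using dx_i ∧ dx_j = -dx_j ∧ dx_i and dx_i ∧ dx_i = 0. For each pair (i, j) with i < j, the coefficient of dx_i ∧ dx_j in alpha ∧ beta is (alpha_i * beta_j - alpha_j * beta_i). Collecting: alpha ∧ beta = 0.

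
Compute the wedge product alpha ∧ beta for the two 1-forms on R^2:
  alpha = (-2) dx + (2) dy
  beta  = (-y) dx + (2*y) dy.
alpha ∧ beta = (-2*y) dx ∧ dy

Distribute the wedge, using dx_i ∧ dx_j = -dx_j ∧ dx_i and dx_i ∧ dx_i = 0. For each pair (i, j) with i < j, the coefficient of dx_i ∧ dx_j in alpha ∧ beta is (alpha_i * beta_j - alpha_j * beta_i). Collecting: alpha ∧ beta = (-2*y) dx ∧ dy.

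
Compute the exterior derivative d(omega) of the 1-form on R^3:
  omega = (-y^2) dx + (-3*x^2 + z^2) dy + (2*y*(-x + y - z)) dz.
d(omega) = (-6*x + 2*y) dx ∧ dy + (-2*y) dx ∧ dz + (-2*x + 4*y - 4*z) dy ∧ dz

For a 1-form omega = sum_i f_i dx_i, the exterior derivative is
  d(omega) = sum_{i < j} (∂f_j/∂x_i - ∂f_i/∂x_j) dx_i ∧ dx_j.
  coefficient of dx ∧ dy: ∂f_2/∂x - ∂f_1/∂y = ∂(-3*x^2 + z^2)/∂x - ∂(-y^2)/∂y = -6*x + 2*y
  coefficient of dx ∧ dz: ∂f_3/∂x - ∂f_1/∂z = ∂(2*y*(-x + y - z))/∂x - ∂(-y^2)/∂z = -2*y
  coefficient of dy ∧ dz: ∂f_3/∂y - ∂f_2/∂z = ∂(2*y*(-x + y - z))/∂y - ∂(-3*x^2 + z^2)/∂z = -2*x + 4*y - 4*z
Assembling: d(omega) = (-6*x + 2*y) dx ∧ dy + (-2*y) dx ∧ dz + (-2*x + 4*y - 4*z) dy ∧ dz.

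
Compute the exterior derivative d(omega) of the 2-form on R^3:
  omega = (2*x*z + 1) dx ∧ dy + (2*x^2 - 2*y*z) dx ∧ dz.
d(omega) = (2*x + 2*z) dx ∧ dy ∧ dz

For a 2-form omega = sum_{i<j} g_{ij} dx_i ∧ dx_j, the exterior derivative is
  d(omega) = sum_{i<j} d(g_{ij}) ∧ dx_i ∧ dx_j = sum_{i<j, k} (∂g_{ij}/∂x_k) dx_k ∧ dx_i ∧ dx_j.
Expand each term, using dx_k ∧ dx_i ∧ dx_j = sgn(permutation) dx_{(a)} ∧ dx_{(b)} ∧ dx_{(c)} with (a < b < c) sorted:
  d(2*x*z + 1) includes (∂/∂z)(2*x*z + 1) dz = (2*x) dz, which multiplied by dx ∧ dy gives (2*x) dx ∧ dy ∧ dz
  d(2*x^2 - 2*y*z) includes (∂/∂y)(2*x^2 - 2*y*z) dy = (-2*z) dy, which multiplied by dx ∧ dz gives (2*z) dx ∧ dy ∧ dz
Collecting like 3-forms: d(omega) = (2*x + 2*z) dx ∧ dy ∧ dz.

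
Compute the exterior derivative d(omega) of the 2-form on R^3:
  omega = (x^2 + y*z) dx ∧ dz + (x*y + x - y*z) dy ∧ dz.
d(omega) = (y - z + 1) dx ∧ dy ∧ dz

For a 2-form omega = sum_{i<j} g_{ij} dx_i ∧ dx_j, the exterior derivative is
  d(omega) = sum_{i<j} d(g_{ij}) ∧ dx_i ∧ dx_j = sum_{i<j, k} (∂g_{ij}/∂x_k) dx_k ∧ dx_i ∧ dx_j.
Expand each term, using dx_k ∧ dx_i ∧ dx_j = sgn(permutation) dx_{(a)} ∧ dx_{(b)} ∧ dx_{(c)} with (a < b < c) sorted:
  d(x^2 + y*z) includes (∂/∂y)(x^2 + y*z) dy = (z) dy, which multiplied by dx ∧ dz gives (-z) dx ∧ dy ∧ dz
  d(x*y + x - y*z) includes (∂/∂x)(x*y + x - y*z) dx = (y + 1) dx, which multiplied by dy ∧ dz gives (y + 1) dx ∧ dy ∧ dz
Collecting like 3-forms: d(omega) = (y - z + 1) dx ∧ dy ∧ dz.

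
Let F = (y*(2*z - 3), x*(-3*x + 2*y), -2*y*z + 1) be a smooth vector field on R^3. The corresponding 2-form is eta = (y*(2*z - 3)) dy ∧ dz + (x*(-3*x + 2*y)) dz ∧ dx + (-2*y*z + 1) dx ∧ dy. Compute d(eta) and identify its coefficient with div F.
d(eta) = (2*x - 2*y) dx ∧ dy ∧ dz; div F = 2*x - 2*y

For a 2-form in R^3 of the form above, applying d gives a 3-form with coefficient ∂P/∂x + ∂Q/∂y + ∂R/∂z:
  ∂P/∂x = 0
  ∂Q/∂y = 2*x
  ∂R/∂z = -2*y
Sum = 2*x - 2*y, which is exactly div F.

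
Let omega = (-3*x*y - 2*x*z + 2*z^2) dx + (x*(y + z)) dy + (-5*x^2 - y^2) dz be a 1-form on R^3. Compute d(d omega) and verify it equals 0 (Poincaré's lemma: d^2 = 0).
d(d omega) = 0

Step 1: d omega = sum_{i<j} (∂f_j/∂x_i - ∂f_i/∂x_j) dx_i ∧ dx_j:
  coeff of dx ∧ dy: 3*x + y + z
  coeff of dx ∧ dz: -8*x - 4*z
  coeff of dy ∧ dz: -x - 2*y
Step 2: Apply d again to each 2-form coefficient. The only possible 3-form in R^3 is dx ∧ dy ∧ dz, with coefficient
  ∂(coeff of dy∧dz)/∂x - ∂(coeff of dx∧dz)/∂y + ∂(coeff of dx∧dy)/∂z
  = ∂/∂x (-x - 2*y) - ∂/∂y (-8*x - 4*z) + ∂/∂z (3*x + y + z).
Each of these terms simplifies to sums of mixed partials that cancel in pairs. The result is 0 (by equality of mixed partials for smooth functions — Schwarz / Clairaut).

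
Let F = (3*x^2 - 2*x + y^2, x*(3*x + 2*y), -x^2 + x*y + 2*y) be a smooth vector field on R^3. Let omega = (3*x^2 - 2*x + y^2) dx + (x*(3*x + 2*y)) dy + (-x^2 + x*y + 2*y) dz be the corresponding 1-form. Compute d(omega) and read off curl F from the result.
d(omega) = (x + 2) dy ∧ dz + (2*x - y) dz ∧ dx + (6*x) dx ∧ dy; curl F = (x + 2, 2*x - y, 6*x)

d omega = sum_{i<j} (∂f_j/∂x_i - ∂f_i/∂x_j) dx_i ∧ dx_j. Under the identification (dy ∧ dz, dz ∧ dx, dx ∧ dy) ↔ (e_x, e_y, e_z), the coefficients are exactly the components of curl F. Compute:
  ∂R/∂y - ∂Q/∂z = (x + 2) - (0) = x + 2
  ∂P/∂z - ∂R/∂x = (0) - (-2*x + y) = 2*x - y
  ∂Q/∂x - ∂P/∂y = (6*x + 2*y) - (2*y) = 6*x.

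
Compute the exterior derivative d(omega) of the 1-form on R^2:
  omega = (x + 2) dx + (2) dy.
d(omega) = 0

For a 1-form omega = sum_i f_i dx_i, the exterior derivative is
  d(omega) = sum_{i < j} (∂f_j/∂x_i - ∂f_i/∂x_j) dx_i ∧ dx_j.

Assembling: d(omega) = 0.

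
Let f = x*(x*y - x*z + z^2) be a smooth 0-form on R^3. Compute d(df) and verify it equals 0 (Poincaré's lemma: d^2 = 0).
d(df) = 0

Step 1: df = sum_i (∂f/∂x_i) dx_i = (2*x*y - 2*x*z + z^2) dx + (x^2) dy + (x*(-x + 2*z)) dz.
Step 2: Apply d again. Using the 1-form formula, the coefficient of dx ∧ dy in d(df) is ∂^2 f/∂x ∂y - ∂^2 f/∂y ∂x = (2*x) - (2*x) = 0 (equality of mixed partials for smooth f).
Similarly for dx ∧ dz and dy ∧ dz — all coefficients vanish. So d(df) = 0.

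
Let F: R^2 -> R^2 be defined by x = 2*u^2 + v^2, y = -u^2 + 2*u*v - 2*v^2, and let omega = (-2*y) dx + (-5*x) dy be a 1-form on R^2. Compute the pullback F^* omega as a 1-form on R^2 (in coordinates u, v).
F^* omega = (28*u^3 - 36*u^2*v + 26*u*v^2 - 10*v^3) du + (-20*u^3 + 44*u^2*v - 18*u*v^2 + 28*v^3) dv

Using F^*(f dg) = (f ∘ F) d(g ∘ F), substitute each coordinate x_i by F_i(u, v) in f_i, and replace dx_i by d F_i = (∂F_i/∂u) du + (∂F_i/∂v) dv.
  For the x component: f_1(F) = 2*u^2 - 4*u*v + 4*v^2; d F_1 = (4*u) du + (2*v) dv
  For the y component: f_2(F) = -10*u^2 - 5*v^2; d F_2 = (-2*u + 2*v) du + (2*u - 4*v) dv
Combining and collecting du, dv coefficients:
  coeff of du: 28*u^3 - 36*u^2*v + 26*u*v^2 - 10*v^3
  coeff of dv: -20*u^3 + 44*u^2*v - 18*u*v^2 + 28*v^3
F^* omega = (28*u^3 - 36*u^2*v + 26*u*v^2 - 10*v^3) du + (-20*u^3 + 44*u^2*v - 18*u*v^2 + 28*v^3) dv.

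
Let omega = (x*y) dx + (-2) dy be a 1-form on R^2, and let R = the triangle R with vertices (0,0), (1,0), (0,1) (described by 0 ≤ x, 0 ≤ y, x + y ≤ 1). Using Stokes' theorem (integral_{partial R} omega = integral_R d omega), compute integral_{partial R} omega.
integral_(partial R) omega = -1/6

Stokes: integral_partial_R omega = integral_R d omega with d omega = (∂Q/∂x - ∂P/∂y) dx ∧ dy.
  ∂Q/∂x = 0
  ∂P/∂y = x
  integrand = ∂Q/∂x - ∂P/∂y = -x.
Integrating over R: integral_0^1 integral_0^{1-x} (-x) dy dx = -1/6.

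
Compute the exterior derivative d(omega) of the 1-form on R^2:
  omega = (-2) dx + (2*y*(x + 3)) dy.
d(omega) = (2*y) dx ∧ dy

For a 1-form omega = sum_i f_i dx_i, the exterior derivative is
  d(omega) = sum_{i < j} (∂f_j/∂x_i - ∂f_i/∂x_j) dx_i ∧ dx_j.
  coefficient of dx ∧ dy: ∂f_2/∂x - ∂f_1/∂y = ∂(2*y*(x + 3))/∂x - ∂(-2)/∂y = 2*y
Assembling: d(omega) = (2*y) dx ∧ dy.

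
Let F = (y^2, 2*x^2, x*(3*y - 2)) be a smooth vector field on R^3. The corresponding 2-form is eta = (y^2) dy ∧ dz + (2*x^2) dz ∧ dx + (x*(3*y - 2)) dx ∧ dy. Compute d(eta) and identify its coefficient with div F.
d(eta) = (0) dx ∧ dy ∧ dz; div F = 0

For a 2-form in R^3 of the form above, applying d gives a 3-form with coefficient ∂P/∂x + ∂Q/∂y + ∂R/∂z:
  ∂P/∂x = 0
  ∂Q/∂y = 0
  ∂R/∂z = 0
Sum = 0, which is exactly div F.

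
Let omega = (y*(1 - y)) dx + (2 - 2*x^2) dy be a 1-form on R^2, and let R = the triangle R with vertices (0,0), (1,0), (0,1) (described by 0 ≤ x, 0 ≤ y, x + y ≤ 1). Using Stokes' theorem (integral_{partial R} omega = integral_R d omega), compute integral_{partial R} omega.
integral_(partial R) omega = -5/6

Stokes: integral_partial_R omega = integral_R d omega with d omega = (∂Q/∂x - ∂P/∂y) dx ∧ dy.
  ∂Q/∂x = -4*x
  ∂P/∂y = 1 - 2*y
  integrand = ∂Q/∂x - ∂P/∂y = -4*x + 2*y - 1.
Integrating over R: integral_0^1 integral_0^{1-x} (-4*x + 2*y - 1) dy dx = -5/6.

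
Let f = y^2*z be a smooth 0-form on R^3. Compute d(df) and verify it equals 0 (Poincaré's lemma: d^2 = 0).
d(df) = 0

Step 1: df = sum_i (∂f/∂x_i) dx_i = (0) dx + (2*y*z) dy + (y^2) dz.
Step 2: Apply d again. Using the 1-form formula, the coefficient of dx ∧ dy in d(df) is ∂^2 f/∂x ∂y - ∂^2 f/∂y ∂x = (0) - (0) = 0 (equality of mixed partials for smooth f).
Similarly for dx ∧ dz and dy ∧ dz — all coefficients vanish. So d(df) = 0.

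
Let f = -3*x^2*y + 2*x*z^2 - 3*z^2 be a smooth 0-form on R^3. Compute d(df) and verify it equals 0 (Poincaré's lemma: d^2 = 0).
d(df) = 0

Step 1: df = sum_i (∂f/∂x_i) dx_i = (-6*x*y + 2*z^2) dx + (-3*x^2) dy + (2*z*(2*x - 3)) dz.
Step 2: Apply d again. Using the 1-form formula, the coefficient of dx ∧ dy in d(df) is ∂^2 f/∂x ∂y - ∂^2 f/∂y ∂x = (-6*x) - (-6*x) = 0 (equality of mixed partials for smooth f).
Similarly for dx ∧ dz and dy ∧ dz — all coefficients vanish. So d(df) = 0.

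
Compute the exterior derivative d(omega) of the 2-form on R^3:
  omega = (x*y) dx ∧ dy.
d(omega) = 0

For a 2-form omega = sum_{i<j} g_{ij} dx_i ∧ dx_j, the exterior derivative is
  d(omega) = sum_{i<j} d(g_{ij}) ∧ dx_i ∧ dx_j = sum_{i<j, k} (∂g_{ij}/∂x_k) dx_k ∧ dx_i ∧ dx_j.
Expand each term, using dx_k ∧ dx_i ∧ dx_j = sgn(permutation) dx_{(a)} ∧ dx_{(b)} ∧ dx_{(c)} with (a < b < c) sorted:

Collecting like 3-forms: d(omega) = 0.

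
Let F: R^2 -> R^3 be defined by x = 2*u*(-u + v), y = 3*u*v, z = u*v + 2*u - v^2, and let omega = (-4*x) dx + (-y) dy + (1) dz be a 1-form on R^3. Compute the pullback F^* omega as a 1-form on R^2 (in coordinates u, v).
F^* omega = (-32*u^3 + 48*u^2*v - 25*u*v^2 + v + 2) du + (16*u^3 - 25*u^2*v + u - 2*v) dv

Using F^*(f dg) = (f ∘ F) d(g ∘ F), substitute each coordinate x_i by F_i(u, v) in f_i, and replace dx_i by d F_i = (∂F_i/∂u) du + (∂F_i/∂v) dv.
  For the x component: f_1(F) = 8*u*(u - v); d F_1 = (-4*u + 2*v) du + (2*u) dv
  For the y component: f_2(F) = -3*u*v; d F_2 = (3*v) du + (3*u) dv
  For the z component: f_3(F) = 1; d F_3 = (v + 2) du + (u - 2*v) dv
Combining and collecting du, dv coefficients:
  coeff of du: -32*u^3 + 48*u^2*v - 25*u*v^2 + v + 2
  coeff of dv: 16*u^3 - 25*u^2*v + u - 2*v
F^* omega = (-32*u^3 + 48*u^2*v - 25*u*v^2 + v + 2) du + (16*u^3 - 25*u^2*v + u - 2*v) dv.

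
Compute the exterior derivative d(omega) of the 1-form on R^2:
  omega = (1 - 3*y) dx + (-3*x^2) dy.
d(omega) = (3 - 6*x) dx ∧ dy

For a 1-form omega = sum_i f_i dx_i, the exterior derivative is
  d(omega) = sum_{i < j} (∂f_j/∂x_i - ∂f_i/∂x_j) dx_i ∧ dx_j.
  coefficient of dx ∧ dy: ∂f_2/∂x - ∂f_1/∂y = ∂(-3*x^2)/∂x - ∂(1 - 3*y)/∂y = 3 - 6*x
Assembling: d(omega) = (3 - 6*x) dx ∧ dy.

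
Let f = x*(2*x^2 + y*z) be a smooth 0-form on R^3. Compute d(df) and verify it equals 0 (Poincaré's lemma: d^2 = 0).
d(df) = 0

Step 1: df = sum_i (∂f/∂x_i) dx_i = (6*x^2 + y*z) dx + (x*z) dy + (x*y) dz.
Step 2: Apply d again. Using the 1-form formula, the coefficient of dx ∧ dy in d(df) is ∂^2 f/∂x ∂y - ∂^2 f/∂y ∂x = (z) - (z) = 0 (equality of mixed partials for smooth f).
Similarly for dx ∧ dz and dy ∧ dz — all coefficients vanish. So d(df) = 0.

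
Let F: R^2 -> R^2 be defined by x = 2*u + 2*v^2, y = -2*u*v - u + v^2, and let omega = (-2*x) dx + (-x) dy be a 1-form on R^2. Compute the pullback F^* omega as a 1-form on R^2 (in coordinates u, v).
F^* omega = (4*u*v - 6*u + 4*v^3 - 6*v^2) du + (4*u^2 + 4*u*v^2 - 20*u*v - 20*v^3) dv

Using F^*(f dg) = (f ∘ F) d(g ∘ F), substitute each coordinate x_i by F_i(u, v) in f_i, and replace dx_i by d F_i = (∂F_i/∂u) du + (∂F_i/∂v) dv.
  For the x component: f_1(F) = -4*u - 4*v^2; d F_1 = (2) du + (4*v) dv
  For the y component: f_2(F) = -2*u - 2*v^2; d F_2 = (-2*v - 1) du + (-2*u + 2*v) dv
Combining and collecting du, dv coefficients:
  coeff of du: 4*u*v - 6*u + 4*v^3 - 6*v^2
  coeff of dv: 4*u^2 + 4*u*v^2 - 20*u*v - 20*v^3
F^* omega = (4*u*v - 6*u + 4*v^3 - 6*v^2) du + (4*u^2 + 4*u*v^2 - 20*u*v - 20*v^3) dv.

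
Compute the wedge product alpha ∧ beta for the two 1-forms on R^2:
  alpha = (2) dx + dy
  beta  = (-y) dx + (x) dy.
alpha ∧ beta = (2*x + y) dx ∧ dy

Distribute the wedge, using dx_i ∧ dx_j = -dx_j ∧ dx_i and dx_i ∧ dx_i = 0. For each pair (i, j) with i < j, the coefficient of dx_i ∧ dx_j in alpha ∧ beta is (alpha_i * beta_j - alpha_j * beta_i). Collecting: alpha ∧ beta = (2*x + y) dx ∧ dy.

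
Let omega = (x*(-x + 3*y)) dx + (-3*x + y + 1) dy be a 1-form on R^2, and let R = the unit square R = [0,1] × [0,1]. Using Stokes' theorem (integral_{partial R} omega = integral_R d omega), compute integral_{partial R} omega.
integral_(partial R) omega = -9/2

Stokes: integral_partial_R omega = integral_R d omega with d omega = (∂Q/∂x - ∂P/∂y) dx ∧ dy.
  ∂Q/∂x = -3
  ∂P/∂y = 3*x
  integrand = ∂Q/∂x - ∂P/∂y = -3*x - 3.
Integrating over R: integral_0^1 integral_0^1 (-3*x - 3) dx dy = -9/2.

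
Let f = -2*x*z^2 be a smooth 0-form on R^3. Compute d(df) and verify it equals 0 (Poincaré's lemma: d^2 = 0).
d(df) = 0

Step 1: df = sum_i (∂f/∂x_i) dx_i = (-2*z^2) dx + (0) dy + (-4*x*z) dz.
Step 2: Apply d again. Using the 1-form formula, the coefficient of dx ∧ dy in d(df) is ∂^2 f/∂x ∂y - ∂^2 f/∂y ∂x = (0) - (0) = 0 (equality of mixed partials for smooth f).
Similarly for dx ∧ dz and dy ∧ dz — all coefficients vanish. So d(df) = 0.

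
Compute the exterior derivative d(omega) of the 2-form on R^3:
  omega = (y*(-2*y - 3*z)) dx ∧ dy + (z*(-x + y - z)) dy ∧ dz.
d(omega) = (-3*y - z) dx ∧ dy ∧ dz

For a 2-form omega = sum_{i<j} g_{ij} dx_i ∧ dx_j, the exterior derivative is
  d(omega) = sum_{i<j} d(g_{ij}) ∧ dx_i ∧ dx_j = sum_{i<j, k} (∂g_{ij}/∂x_k) dx_k ∧ dx_i ∧ dx_j.
Expand each term, using dx_k ∧ dx_i ∧ dx_j = sgn(permutation) dx_{(a)} ∧ dx_{(b)} ∧ dx_{(c)} with (a < b < c) sorted:
  d(y*(-2*y - 3*z)) includes (∂/∂z)(y*(-2*y - 3*z)) dz = (-3*y) dz, which multiplied by dx ∧ dy gives (-3*y) dx ∧ dy ∧ dz
  d(z*(-x + y - z)) includes (∂/∂x)(z*(-x + y - z)) dx = (-z) dx, which multiplied by dy ∧ dz gives (-z) dx ∧ dy ∧ dz
Collecting like 3-forms: d(omega) = (-3*y - z) dx ∧ dy ∧ dz.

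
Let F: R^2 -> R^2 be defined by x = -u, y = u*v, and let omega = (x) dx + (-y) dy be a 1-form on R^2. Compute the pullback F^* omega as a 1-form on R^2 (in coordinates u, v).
F^* omega = (u*(1 - v^2)) du + (-u^2*v) dv

Using F^*(f dg) = (f ∘ F) d(g ∘ F), substitute each coordinate x_i by F_i(u, v) in f_i, and replace dx_i by d F_i = (∂F_i/∂u) du + (∂F_i/∂v) dv.
  For the x component: f_1(F) = -u; d F_1 = (-1) du + (0) dv
  For the y component: f_2(F) = -u*v; d F_2 = (v) du + (u) dv
Combining and collecting du, dv coefficients:
  coeff of du: u*(1 - v^2)
  coeff of dv: -u^2*v
F^* omega = (u*(1 - v^2)) du + (-u^2*v) dv.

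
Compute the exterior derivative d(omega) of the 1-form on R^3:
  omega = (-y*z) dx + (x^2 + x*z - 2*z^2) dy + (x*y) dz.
d(omega) = (2*x + 2*z) dx ∧ dy + (2*y) dx ∧ dz + (4*z) dy ∧ dz

For a 1-form omega = sum_i f_i dx_i, the exterior derivative is
  d(omega) = sum_{i < j} (∂f_j/∂x_i - ∂f_i/∂x_j) dx_i ∧ dx_j.
  coefficient of dx ∧ dy: ∂f_2/∂x - ∂f_1/∂y = ∂(x^2 + x*z - 2*z^2)/∂x - ∂(-y*z)/∂y = 2*x + 2*z
  coefficient of dx ∧ dz: ∂f_3/∂x - ∂f_1/∂z = ∂(x*y)/∂x - ∂(-y*z)/∂z = 2*y
  coefficient of dy ∧ dz: ∂f_3/∂y - ∂f_2/∂z = ∂(x*y)/∂y - ∂(x^2 + x*z - 2*z^2)/∂z = 4*z
Assembling: d(omega) = (2*x + 2*z) dx ∧ dy + (2*y) dx ∧ dz + (4*z) dy ∧ dz.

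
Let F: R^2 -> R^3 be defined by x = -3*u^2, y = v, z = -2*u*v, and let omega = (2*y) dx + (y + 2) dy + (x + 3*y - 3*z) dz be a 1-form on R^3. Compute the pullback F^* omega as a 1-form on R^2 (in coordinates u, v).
F^* omega = (6*v*(u^2 - 2*u*v - 2*u - v)) du + (6*u^3 - 12*u^2*v - 6*u*v + v + 2) dv

Using F^*(f dg) = (f ∘ F) d(g ∘ F), substitute each coordinate x_i by F_i(u, v) in f_i, and replace dx_i by d F_i = (∂F_i/∂u) du + (∂F_i/∂v) dv.
  For the x component: f_1(F) = 2*v; d F_1 = (-6*u) du + (0) dv
  For the y component: f_2(F) = v + 2; d F_2 = (0) du + (1) dv
  For the z component: f_3(F) = -3*u^2 + 6*u*v + 3*v; d F_3 = (-2*v) du + (-2*u) dv
Combining and collecting du, dv coefficients:
  coeff of du: 6*v*(u^2 - 2*u*v - 2*u - v)
  coeff of dv: 6*u^3 - 12*u^2*v - 6*u*v + v + 2
F^* omega = (6*v*(u^2 - 2*u*v - 2*u - v)) du + (6*u^3 - 12*u^2*v - 6*u*v + v + 2) dv.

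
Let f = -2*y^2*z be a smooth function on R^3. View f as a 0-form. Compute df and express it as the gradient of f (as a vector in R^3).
df = (0) dx + (-4*y*z) dy + (-2*y^2) dz; grad f = (0, -4*y*z, -2*y^2)

For a 0-form f, d f = (∂f/∂x) dx + (∂f/∂y) dy + (∂f/∂z) dz. The components of the vector representation are exactly the entries of grad f in Cartesian coordinates:
  ∂f/∂x = 0
  ∂f/∂y = -4*y*z
  ∂f/∂z = -2*y^2.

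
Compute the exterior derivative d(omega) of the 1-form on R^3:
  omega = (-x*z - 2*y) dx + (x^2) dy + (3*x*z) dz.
d(omega) = (2*x + 2) dx ∧ dy + (x + 3*z) dx ∧ dz

For a 1-form omega = sum_i f_i dx_i, the exterior derivative is
  d(omega) = sum_{i < j} (∂f_j/∂x_i - ∂f_i/∂x_j) dx_i ∧ dx_j.
  coefficient of dx ∧ dy: ∂f_2/∂x - ∂f_1/∂y = ∂(x^2)/∂x - ∂(-x*z - 2*y)/∂y = 2*x + 2
  coefficient of dx ∧ dz: ∂f_3/∂x - ∂f_1/∂z = ∂(3*x*z)/∂x - ∂(-x*z - 2*y)/∂z = x + 3*z
Assembling: d(omega) = (2*x + 2) dx ∧ dy + (x + 3*z) dx ∧ dz.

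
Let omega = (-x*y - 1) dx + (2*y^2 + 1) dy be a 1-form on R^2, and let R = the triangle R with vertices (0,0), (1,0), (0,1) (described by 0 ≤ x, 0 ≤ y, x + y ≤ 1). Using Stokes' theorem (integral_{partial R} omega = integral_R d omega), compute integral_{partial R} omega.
integral_(partial R) omega = 1/6

Stokes: integral_partial_R omega = integral_R d omega with d omega = (∂Q/∂x - ∂P/∂y) dx ∧ dy.
  ∂Q/∂x = 0
  ∂P/∂y = -x
  integrand = ∂Q/∂x - ∂P/∂y = x.
Integrating over R: integral_0^1 integral_0^{1-x} (x) dy dx = 1/6.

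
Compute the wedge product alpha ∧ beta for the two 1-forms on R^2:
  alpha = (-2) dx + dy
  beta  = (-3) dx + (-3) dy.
alpha ∧ beta = (9) dx ∧ dy

Distribute the wedge, using dx_i ∧ dx_j = -dx_j ∧ dx_i and dx_i ∧ dx_i = 0. For each pair (i, j) with i < j, the coefficient of dx_i ∧ dx_j in alpha ∧ beta is (alpha_i * beta_j - alpha_j * beta_i). Collecting: alpha ∧ beta = (9) dx ∧ dy.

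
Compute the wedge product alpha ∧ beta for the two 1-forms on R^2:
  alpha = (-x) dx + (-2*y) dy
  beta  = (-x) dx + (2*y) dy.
alpha ∧ beta = (-4*x*y) dx ∧ dy

Distribute the wedge, using dx_i ∧ dx_j = -dx_j ∧ dx_i and dx_i ∧ dx_i = 0. For each pair (i, j) with i < j, the coefficient of dx_i ∧ dx_j in alpha ∧ beta is (alpha_i * beta_j - alpha_j * beta_i). Collecting: alpha ∧ beta = (-4*x*y) dx ∧ dy.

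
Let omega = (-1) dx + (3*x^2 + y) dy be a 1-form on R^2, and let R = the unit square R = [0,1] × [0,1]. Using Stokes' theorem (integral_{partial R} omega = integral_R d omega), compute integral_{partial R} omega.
integral_(partial R) omega = 3

Stokes: integral_partial_R omega = integral_R d omega with d omega = (∂Q/∂x - ∂P/∂y) dx ∧ dy.
  ∂Q/∂x = 6*x
  ∂P/∂y = 0
  integrand = ∂Q/∂x - ∂P/∂y = 6*x.
Integrating over R: integral_0^1 integral_0^1 (6*x) dx dy = 3.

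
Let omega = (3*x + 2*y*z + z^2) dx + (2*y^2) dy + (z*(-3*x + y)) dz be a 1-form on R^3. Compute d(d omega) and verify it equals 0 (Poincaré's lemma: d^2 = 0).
d(d omega) = 0

Step 1: d omega = sum_{i<j} (∂f_j/∂x_i - ∂f_i/∂x_j) dx_i ∧ dx_j:
  coeff of dx ∧ dy: -2*z
  coeff of dx ∧ dz: -2*y - 5*z
  coeff of dy ∧ dz: z
Step 2: Apply d again to each 2-form coefficient. The only possible 3-form in R^3 is dx ∧ dy ∧ dz, with coefficient
  ∂(coeff of dy∧dz)/∂x - ∂(coeff of dx∧dz)/∂y + ∂(coeff of dx∧dy)/∂z
  = ∂/∂x (z) - ∂/∂y (-2*y - 5*z) + ∂/∂z (-2*z).
Each of these terms simplifies to sums of mixed partials that cancel in pairs. The result is 0 (by equality of mixed partials for smooth functions — Schwarz / Clairaut).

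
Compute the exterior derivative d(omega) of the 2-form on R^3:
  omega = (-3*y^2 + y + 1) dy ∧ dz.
d(omega) = 0

For a 2-form omega = sum_{i<j} g_{ij} dx_i ∧ dx_j, the exterior derivative is
  d(omega) = sum_{i<j} d(g_{ij}) ∧ dx_i ∧ dx_j = sum_{i<j, k} (∂g_{ij}/∂x_k) dx_k ∧ dx_i ∧ dx_j.
Expand each term, using dx_k ∧ dx_i ∧ dx_j = sgn(permutation) dx_{(a)} ∧ dx_{(b)} ∧ dx_{(c)} with (a < b < c) sorted:

Collecting like 3-forms: d(omega) = 0.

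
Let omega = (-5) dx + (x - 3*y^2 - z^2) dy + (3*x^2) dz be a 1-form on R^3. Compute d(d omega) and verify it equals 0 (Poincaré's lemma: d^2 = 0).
d(d omega) = 0

Step 1: d omega = sum_{i<j} (∂f_j/∂x_i - ∂f_i/∂x_j) dx_i ∧ dx_j:
  coeff of dx ∧ dy: 1
  coeff of dx ∧ dz: 6*x
  coeff of dy ∧ dz: 2*z
Step 2: Apply d again to each 2-form coefficient. The only possible 3-form in R^3 is dx ∧ dy ∧ dz, with coefficient
  ∂(coeff of dy∧dz)/∂x - ∂(coeff of dx∧dz)/∂y + ∂(coeff of dx∧dy)/∂z
  = ∂/∂x (2*z) - ∂/∂y (6*x) + ∂/∂z (1).
Each of these terms simplifies to sums of mixed partials that cancel in pairs. The result is 0 (by equality of mixed partials for smooth functions — Schwarz / Clairaut).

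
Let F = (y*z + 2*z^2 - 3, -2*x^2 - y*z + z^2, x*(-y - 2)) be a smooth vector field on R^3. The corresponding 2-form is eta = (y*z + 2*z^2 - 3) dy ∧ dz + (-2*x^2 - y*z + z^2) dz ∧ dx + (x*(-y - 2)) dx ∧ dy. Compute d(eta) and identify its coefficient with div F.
d(eta) = (-z) dx ∧ dy ∧ dz; div F = -z

For a 2-form in R^3 of the form above, applying d gives a 3-form with coefficient ∂P/∂x + ∂Q/∂y + ∂R/∂z:
  ∂P/∂x = 0
  ∂Q/∂y = -z
  ∂R/∂z = 0
Sum = -z, which is exactly div F.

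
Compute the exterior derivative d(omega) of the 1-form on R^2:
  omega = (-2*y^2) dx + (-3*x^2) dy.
d(omega) = (-6*x + 4*y) dx ∧ dy

For a 1-form omega = sum_i f_i dx_i, the exterior derivative is
  d(omega) = sum_{i < j} (∂f_j/∂x_i - ∂f_i/∂x_j) dx_i ∧ dx_j.
  coefficient of dx ∧ dy: ∂f_2/∂x - ∂f_1/∂y = ∂(-3*x^2)/∂x - ∂(-2*y^2)/∂y = -6*x + 4*y
Assembling: d(omega) = (-6*x + 4*y) dx ∧ dy.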